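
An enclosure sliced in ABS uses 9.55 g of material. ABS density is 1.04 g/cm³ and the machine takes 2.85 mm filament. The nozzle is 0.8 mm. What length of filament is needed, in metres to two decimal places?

1.44 m

Extruded volume: 9.55/1.04 = 9.1827 cm³ (9182.7 mm³).
Cross-section of 2.85 mm filament: π·(2.85/2)² = 6.3794 mm².
Length = 9182.7 / 6.3794 = 1439.43 mm = 1.44 m.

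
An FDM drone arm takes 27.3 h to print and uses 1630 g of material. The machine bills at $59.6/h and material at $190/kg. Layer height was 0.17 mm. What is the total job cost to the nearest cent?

$1936.78

Time charge: 59.6 × 27.3 → $1627.08.
Feedstock cost: 190 × 1630/1000 → $309.70.
Job cost: 1627.08 + 309.70 = $1936.78.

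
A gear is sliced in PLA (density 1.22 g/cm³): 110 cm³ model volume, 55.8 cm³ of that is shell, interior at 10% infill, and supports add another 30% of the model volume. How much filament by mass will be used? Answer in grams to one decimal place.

Infill region: 110 − 55.8 → 54.2 cm³.
Deposited infill = 0.10 × 54.2 = 5.42 cm³.
Support = 0.30 × 110, so 33 cm³.
Total extruded = 55.8 + 5.42 + 33 = 94.22 cm³.
Mass = 94.22 × 1.22, so 114.9484 g.

114.9 g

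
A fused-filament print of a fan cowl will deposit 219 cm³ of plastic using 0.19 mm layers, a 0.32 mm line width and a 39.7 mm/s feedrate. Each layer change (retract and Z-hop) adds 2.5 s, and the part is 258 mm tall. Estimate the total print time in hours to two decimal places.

Bead cross-section = 0.19 × 0.32 = 0.0608 mm².
Total extruded path = 219000/0.0608 = 3601973.7 mm.
Print-move time = 3601973.7 / 39.7, so 90729.8 s.
Layers = ⌈258/0.19⌉ = 1358.
Layer-change overhead: 1358 × 2.5 → 3395 s.
Total = 90729.8 + 3395 = 94124.8 s = 26.15 hours.

26.15 hours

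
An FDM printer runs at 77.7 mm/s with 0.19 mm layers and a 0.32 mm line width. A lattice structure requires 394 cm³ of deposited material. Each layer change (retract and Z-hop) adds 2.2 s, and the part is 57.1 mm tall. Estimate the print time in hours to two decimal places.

Bead cross-section: 0.19 × 0.32 → 0.0608 mm².
Path length: 394000 mm³ / 0.0608 mm² → 6480263.2 mm.
Extrusion time = 6480263.2 / 77.7 = 83401.1 s.
Layer count = ceil(57.1 / 0.19) = 301.
Non-print overhead: 301 × 2.2 → 662.2 s.
Total = 83401.1 + 662.2 = 84063.3 s = 23.35 hours.

23.35 hours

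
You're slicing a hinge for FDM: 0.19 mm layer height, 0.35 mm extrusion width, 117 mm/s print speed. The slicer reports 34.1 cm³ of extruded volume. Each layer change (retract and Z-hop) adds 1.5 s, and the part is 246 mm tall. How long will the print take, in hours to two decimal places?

1.76 hours

Line area = 0.19 × 0.35, so 0.0665 mm².
Path length: 34100 mm³ / 0.0665 mm² → 512782 mm.
Extrusion time = 512782 / 117 = 4382.8 s.
Layer count = ceil(246 / 0.19) = 1295.
Layer-change overhead = 1295 × 1.5, so 1942.5 s.
Total = 4382.8 + 1942.5 = 6325.3 s = 1.76 hours.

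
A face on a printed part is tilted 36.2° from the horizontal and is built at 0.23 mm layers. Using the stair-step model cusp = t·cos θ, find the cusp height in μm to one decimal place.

cos(36.2°) = 0.8070, so cusp = 0.23 × 0.8070 = 0.18561 mm → 185.6 μm.

185.6 μm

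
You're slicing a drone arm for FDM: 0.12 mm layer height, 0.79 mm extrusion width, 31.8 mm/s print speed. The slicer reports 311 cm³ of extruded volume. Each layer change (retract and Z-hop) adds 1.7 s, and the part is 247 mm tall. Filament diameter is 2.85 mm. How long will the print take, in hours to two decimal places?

29.63 hours

Line area: 0.12 × 0.79 → 0.0948 mm².
Total extruded path = 311000/0.0948 = 3280590.7 mm.
Print-move time: 3280590.7 / 31.8 → 103163.2 s.
Layer count = ceil(247 / 0.12) = 2059.
Layer-change overhead = 2059 × 1.7 = 3500.3 s.
Total = 103163.2 + 3500.3 = 106663.5 s = 29.63 hours.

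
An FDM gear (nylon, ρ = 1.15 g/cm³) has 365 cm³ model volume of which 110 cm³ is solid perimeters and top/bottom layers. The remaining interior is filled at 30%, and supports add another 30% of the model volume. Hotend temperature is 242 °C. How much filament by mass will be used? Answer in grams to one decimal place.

340.4 g

Infill region = 365 − 110 = 255 cm³.
Infill volume: 0.30 × 255 → 76.5 cm³.
Support = 0.30 × 365 = 109.5 cm³.
Total printed volume = 110 + 76.5 + 109.5, so 296 cm³.
Mass = 296 × 1.15, so 340.4 g.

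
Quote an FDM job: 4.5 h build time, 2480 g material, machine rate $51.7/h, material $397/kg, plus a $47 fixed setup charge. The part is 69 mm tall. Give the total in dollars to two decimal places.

$1264.21

Time charge: 51.7 × 4.5 → $232.65.
Material charge = 397 × 2480/1000, so $984.56.
Adding setup: 232.65 + 984.56 + 47 → $1264.21.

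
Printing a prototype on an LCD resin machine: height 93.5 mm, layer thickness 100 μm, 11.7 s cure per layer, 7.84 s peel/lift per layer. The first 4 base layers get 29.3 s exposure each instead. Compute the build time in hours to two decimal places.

Layer count = ceil(93.5 / 0.1) = 935.
Bottom layers = 4 × (29.3 + 7.84), so 148.56 s.
Remaining layers = 931 × (11.7 + 7.84), so 18191.74 s.
Total = 148.56 + 18191.74 = 18340.3 s = 5.09 hours.

5.09 hours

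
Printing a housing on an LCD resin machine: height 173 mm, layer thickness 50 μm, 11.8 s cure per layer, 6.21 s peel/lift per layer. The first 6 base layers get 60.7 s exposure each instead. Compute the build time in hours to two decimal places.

Number of layers: 173 / 0.05 → 3460 (rounded up).
Base layers = 6 × (60.7 + 6.21) = 401.46 s.
Normal layers = 3454 × (11.8 + 6.21) = 62206.54 s.
Sum: 401.46 + 62206.54 = 62608 s → 17.39 hours.

17.39 hours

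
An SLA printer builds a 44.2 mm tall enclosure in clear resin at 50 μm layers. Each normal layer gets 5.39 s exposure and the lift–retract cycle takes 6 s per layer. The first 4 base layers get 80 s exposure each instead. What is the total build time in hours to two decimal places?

Layers = ⌈44.2/0.05⌉ = 884.
Burn-in layers: 4 × (80 + 6) → 344 s.
Remaining layers = 880 × (5.39 + 6), so 10023.2 s.
Sum: 344 + 10023.2 = 10367.2 s → 2.88 hours.

2.88 hours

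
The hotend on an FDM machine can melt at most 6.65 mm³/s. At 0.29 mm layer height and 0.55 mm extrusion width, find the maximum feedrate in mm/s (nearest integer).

42 mm/s

Extrusion cross-section = 0.29 × 0.55, so 0.1595 mm².
Max speed = 6.65 / 0.1595 = 41.69 ≈ 42 mm/s.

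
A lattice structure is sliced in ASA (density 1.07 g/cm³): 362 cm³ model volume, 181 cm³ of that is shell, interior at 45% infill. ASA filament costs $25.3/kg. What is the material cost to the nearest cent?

$7.10

Infill region: 362 − 181 → 181 cm³.
Deposited infill: 0.45 × 181 → 81.45 cm³.
Total printed volume: 181 + 81.45 → 262.45 cm³.
Mass: 262.45 × 1.07 → 280.8215 g.
Cost = 280.8215 g / 1000 × $25.3/kg = $7.10.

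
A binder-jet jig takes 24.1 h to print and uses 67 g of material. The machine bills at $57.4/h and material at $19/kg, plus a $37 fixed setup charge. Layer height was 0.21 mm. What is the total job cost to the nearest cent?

$1421.61

Machine cost: 57.4 × 24.1 → $1383.34.
Material cost: 19 × 67/1000 → $1.273.
Total = 1383.34 + 1.273 + 37 = 1421.613 ≈ $1421.61.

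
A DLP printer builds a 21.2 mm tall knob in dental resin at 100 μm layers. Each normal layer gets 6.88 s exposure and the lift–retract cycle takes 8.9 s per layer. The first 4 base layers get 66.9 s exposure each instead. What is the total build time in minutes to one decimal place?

Number of layers: 21.2 / 0.1 → 212 (rounded up).
Burn-in layers: 4 × (66.9 + 8.9) → 303.2 s.
Regular layers = 208 × (6.88 + 8.9), so 3282.24 s.
Sum: 303.2 + 3282.24 = 3585.44 s → 59.8 minutes.

59.8 minutes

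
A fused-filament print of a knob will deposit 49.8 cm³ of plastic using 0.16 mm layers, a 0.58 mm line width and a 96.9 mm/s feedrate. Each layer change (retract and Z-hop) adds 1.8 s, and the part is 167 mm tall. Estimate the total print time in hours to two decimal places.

2.06 hours

Bead cross-section = 0.16 × 0.58, so 0.0928 mm².
Toolpath length = 49.8 cm³ / 0.0928 mm² = 49800 / 0.0928 = 536637.9 mm.
Print-move time = 536637.9 / 96.9, so 5538.1 s.
Layer count = ceil(167 / 0.16) = 1044.
Non-print overhead: 1044 × 1.8 → 1879.2 s.
Altogether 5538.1 + 1879.2 = 7417.3 s, i.e. 2.06 hours.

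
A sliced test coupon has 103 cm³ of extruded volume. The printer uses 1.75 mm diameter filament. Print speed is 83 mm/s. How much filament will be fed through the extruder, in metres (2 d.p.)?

Cross-section of 1.75 mm filament: π·(1.75/2)² = 2.4053 mm².
L = 103000 mm³ / 2.4053 mm² = 42822.1 mm, i.e. 42.82 m.

42.82 m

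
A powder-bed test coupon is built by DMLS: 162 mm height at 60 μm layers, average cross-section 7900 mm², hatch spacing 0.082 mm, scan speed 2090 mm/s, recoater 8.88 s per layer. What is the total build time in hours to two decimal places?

Number of layers: 162 / 0.06 → 2700 (rounded up).
Per-layer scan distance: 7900 / 0.082 → 96341.5 mm.
Per-layer scan time = 96341.5 / 2090 = 46.0964 s.
Layer cycle: 46.0964 + 8.88 → 54.9764 s.
Total: 2700 × 54.9764 s = 148436.28 s → 41.23 hours.

41.23 hours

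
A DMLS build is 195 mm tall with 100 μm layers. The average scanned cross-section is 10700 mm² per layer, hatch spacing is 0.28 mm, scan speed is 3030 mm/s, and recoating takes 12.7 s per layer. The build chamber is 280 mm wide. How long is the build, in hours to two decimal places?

Layers = ⌈195/0.1⌉ = 1950.
Per-layer scan distance = 10700 / 0.28, so 38214.3 mm.
Scan time per layer = 38214.3 / 3030 = 12.612 s.
Per-layer time = 12.612 + 12.7, so 25.312 s.
Build time = 1950 × 25.312 = 49358.4 s = 13.71 hours.

13.71 hours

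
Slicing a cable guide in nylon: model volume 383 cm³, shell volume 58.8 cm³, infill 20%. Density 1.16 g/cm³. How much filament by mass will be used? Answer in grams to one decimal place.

143.4 g

Volume inside the shell: 383 − 58.8 → 324.2 cm³.
Infill deposited: 0.20 × 324.2 → 64.84 cm³.
Total extruded = 58.8 + 64.84 = 123.64 cm³.
Mass = 123.64 × 1.16, so 143.4224 g.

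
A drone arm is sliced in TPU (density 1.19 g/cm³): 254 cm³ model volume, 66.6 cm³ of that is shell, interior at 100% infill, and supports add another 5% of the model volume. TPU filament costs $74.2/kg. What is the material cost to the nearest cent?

Interior volume = 254 − 66.6 = 187.4 cm³.
Deposited infill = 1.00 × 187.4 = 187.4 cm³.
Support = 0.05 × 254, so 12.7 cm³.
Total printed volume: 66.6 + 187.4 + 12.7 → 266.7 cm³.
Mass: 266.7 × 1.19 → 317.373 g.
Cost = 317.373 g / 1000 × $74.2/kg = $23.55.

$23.55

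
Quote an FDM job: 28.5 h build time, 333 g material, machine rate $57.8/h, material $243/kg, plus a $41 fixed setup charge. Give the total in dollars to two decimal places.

Time charge = 57.8 × 28.5, so $1647.30.
Material charge = 243 × 333/1000, so $80.919.
Total = 1647.30 + 80.919 + 41 = 1769.219 ≈ $1769.22.

$1769.22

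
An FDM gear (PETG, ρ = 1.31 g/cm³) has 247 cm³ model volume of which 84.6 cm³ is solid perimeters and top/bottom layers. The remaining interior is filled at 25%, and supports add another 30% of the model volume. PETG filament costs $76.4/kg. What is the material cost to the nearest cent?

$19.95

Interior volume = 247 − 84.6, so 162.4 cm³.
Infill volume: 0.25 × 162.4 → 40.6 cm³.
Support = 0.30 × 247 = 74.1 cm³.
Deposited volume = 84.6 + 40.6 + 74.1 = 199.3 cm³.
Mass = 199.3 × 1.31, so 261.083 g.
At $76.4/kg: 261.083/1000 × 76.4 = $19.95.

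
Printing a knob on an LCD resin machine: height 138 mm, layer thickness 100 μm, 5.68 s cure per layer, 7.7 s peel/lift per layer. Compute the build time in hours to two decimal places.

Layers = ⌈138/0.1⌉ = 1380.
Each layer takes = 5.68 + 7.7 = 13.38 s.
Total = 1380 × 13.38 = 18464.4 s = 5.13 hours.

5.13 hours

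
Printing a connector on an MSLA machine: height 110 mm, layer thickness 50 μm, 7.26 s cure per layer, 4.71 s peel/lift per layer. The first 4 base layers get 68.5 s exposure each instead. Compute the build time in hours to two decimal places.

7.38 hours

Layers = ⌈110/0.05⌉ = 2200.
Bottom layers = 4 × (68.5 + 4.71) = 292.84 s.
Remaining layers: 2196 × (7.26 + 4.71) → 26286.12 s.
Sum: 292.84 + 26286.12 = 26578.96 s → 7.38 hours.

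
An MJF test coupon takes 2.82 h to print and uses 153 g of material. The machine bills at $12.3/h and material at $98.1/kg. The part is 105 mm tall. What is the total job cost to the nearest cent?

$49.70

Time charge = 12.3 × 2.82 = $34.686.
Material charge: 98.1 × 153/1000 → $15.0093.
Job cost: 34.686 + 15.0093 = 49.6953 ≈ $49.70.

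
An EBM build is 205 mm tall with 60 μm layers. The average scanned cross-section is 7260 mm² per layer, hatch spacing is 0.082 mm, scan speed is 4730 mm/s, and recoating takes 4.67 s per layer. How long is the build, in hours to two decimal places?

22.20 hours

Number of layers: 205 / 0.06 → 3417 (rounded up).
Hatch length per layer = 7260 / 0.082 = 88536.6 mm.
Per-layer scan time: 88536.6 / 4730 → 18.7181 s.
Per-layer time = 18.7181 + 4.67 = 23.3881 s.
Build time = 3417 × 23.3881 = 79917.1377 s = 22.20 hours.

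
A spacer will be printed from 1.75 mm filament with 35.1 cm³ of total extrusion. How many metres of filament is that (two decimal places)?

14.59 m

A = π r² = π × 0.875² = 2.4053 mm².
L = 35100 mm³ / 2.4053 mm² = 14592.77 mm, i.e. 14.59 m.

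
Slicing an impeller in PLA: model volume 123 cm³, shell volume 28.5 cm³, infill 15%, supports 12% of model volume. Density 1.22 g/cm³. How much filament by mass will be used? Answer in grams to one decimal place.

Interior volume = 123 − 28.5 = 94.5 cm³.
Deposited infill: 0.15 × 94.5 → 14.175 cm³.
Support: 0.12 × 123 → 14.76 cm³.
Deposited volume: 28.5 + 14.175 + 14.76 → 57.435 cm³.
Mass = 57.435 × 1.22, so 70.0707 g.

70.1 g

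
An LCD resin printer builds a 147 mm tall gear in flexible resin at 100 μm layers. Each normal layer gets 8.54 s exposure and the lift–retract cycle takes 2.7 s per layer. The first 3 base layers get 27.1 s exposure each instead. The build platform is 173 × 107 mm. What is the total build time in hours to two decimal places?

Layers = ⌈147/0.1⌉ = 1470.
Base layers = 3 × (27.1 + 2.7) = 89.4 s.
Normal layers = 1467 × (8.54 + 2.7), so 16489.08 s.
Sum: 89.4 + 16489.08 = 16578.48 s → 4.61 hours.

4.61 hours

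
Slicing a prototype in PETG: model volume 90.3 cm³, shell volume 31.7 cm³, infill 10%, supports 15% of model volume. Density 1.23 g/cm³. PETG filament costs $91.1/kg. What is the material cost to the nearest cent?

$5.73

Interior volume = 90.3 − 31.7, so 58.6 cm³.
Infill deposited = 0.10 × 58.6, so 5.86 cm³.
Support: 0.15 × 90.3 → 13.545 cm³.
Total extruded: 31.7 + 5.86 + 13.545 → 51.105 cm³.
Mass = 51.105 × 1.23 = 62.85915 g.
Cost = 62.85915 g / 1000 × $91.1/kg = $5.73.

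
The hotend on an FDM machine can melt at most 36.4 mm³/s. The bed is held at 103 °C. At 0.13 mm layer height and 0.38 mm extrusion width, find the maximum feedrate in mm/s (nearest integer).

737 mm/s

A: 0.13 × 0.38 → 0.0494 mm².
Max speed = 36.4 / 0.0494 = 736.84 ≈ 737 mm/s.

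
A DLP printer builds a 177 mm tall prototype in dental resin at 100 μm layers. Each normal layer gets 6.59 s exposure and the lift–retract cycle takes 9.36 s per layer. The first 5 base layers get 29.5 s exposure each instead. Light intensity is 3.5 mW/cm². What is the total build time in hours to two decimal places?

Layers = ⌈177/0.1⌉ = 1770.
Base layers = 5 × (29.5 + 9.36) = 194.3 s.
Remaining layers: 1765 × (6.59 + 9.36) → 28151.75 s.
Sum: 194.3 + 28151.75 = 28346.05 s → 7.87 hours.

7.87 hours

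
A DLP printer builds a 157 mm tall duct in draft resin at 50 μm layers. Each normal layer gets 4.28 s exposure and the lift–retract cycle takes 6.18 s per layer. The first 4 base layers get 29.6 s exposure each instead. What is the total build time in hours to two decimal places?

Layer count = ceil(157 / 0.05) = 3140.
Burn-in layers = 4 × (29.6 + 6.18) = 143.12 s.
Remaining layers: 3136 × (4.28 + 6.18) → 32802.56 s.
Sum: 143.12 + 32802.56 = 32945.68 s → 9.15 hours.

9.15 hours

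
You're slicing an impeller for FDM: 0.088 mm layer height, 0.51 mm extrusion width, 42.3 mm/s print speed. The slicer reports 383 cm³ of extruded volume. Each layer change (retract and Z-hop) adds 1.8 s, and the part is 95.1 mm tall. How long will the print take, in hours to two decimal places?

Extrusion cross-section = 0.088 × 0.51 = 0.04488 mm².
Path length: 383000 mm³ / 0.04488 mm² → 8533868.1 mm.
Extrusion time: 8533868.1 / 42.3 → 201746.3 s.
Layer count = ceil(95.1 / 0.088) = 1081.
Layer-change overhead = 1081 × 1.8, so 1945.8 s.
Total = 201746.3 + 1945.8 = 203692.1 s = 56.58 hours.

56.58 hours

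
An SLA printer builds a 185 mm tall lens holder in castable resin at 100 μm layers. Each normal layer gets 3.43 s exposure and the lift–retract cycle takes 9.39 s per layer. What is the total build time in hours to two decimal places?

Layer count = ceil(185 / 0.1) = 1850.
Each layer takes = 3.43 + 9.39, so 12.82 s.
Total = 1850 × 12.82 = 23717 s = 6.59 hours.

6.59 hours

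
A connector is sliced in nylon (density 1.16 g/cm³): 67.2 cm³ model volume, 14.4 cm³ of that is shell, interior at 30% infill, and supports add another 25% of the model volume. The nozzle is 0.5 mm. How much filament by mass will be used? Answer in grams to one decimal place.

54.6 g

Volume inside the shell: 67.2 − 14.4 → 52.8 cm³.
Infill deposited = 0.30 × 52.8, so 15.84 cm³.
Support = 0.25 × 67.2, so 16.8 cm³.
Total extruded: 14.4 + 15.84 + 16.8 → 47.04 cm³.
Mass = 47.04 × 1.16 = 54.5664 g.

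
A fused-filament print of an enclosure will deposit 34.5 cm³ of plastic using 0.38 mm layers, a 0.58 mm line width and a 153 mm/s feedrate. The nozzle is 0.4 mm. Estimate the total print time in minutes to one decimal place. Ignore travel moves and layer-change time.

17.1 minutes

Extrusion cross-section: 0.38 × 0.58 → 0.2204 mm².
Toolpath length = 34.5 cm³ / 0.2204 mm² = 34500 / 0.2204 = 156533.6 mm.
Time extruding = 156533.6 / 153 = 1023.1 s.
That's 1023.1 s → 17.1 minutes.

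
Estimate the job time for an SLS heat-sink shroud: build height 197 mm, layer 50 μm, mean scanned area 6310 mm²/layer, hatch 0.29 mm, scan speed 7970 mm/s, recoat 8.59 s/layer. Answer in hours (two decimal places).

12.39 hours

Layers = ⌈197/0.05⌉ = 3940.
Per-layer scan distance: 6310 / 0.29 → 21758.6 mm.
Laser time per layer = 21758.6 / 7970 = 2.7301 s.
Per-layer time = 2.7301 + 8.59, so 11.3201 s.
Total: 3940 × 11.3201 s = 44601.194 s → 12.39 hours.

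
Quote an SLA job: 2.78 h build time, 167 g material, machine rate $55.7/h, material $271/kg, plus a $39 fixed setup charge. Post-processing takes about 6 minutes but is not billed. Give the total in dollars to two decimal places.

$239.10

Time charge: 55.7 × 2.78 → $154.846.
Feedstock cost: 271 × 167/1000 → $45.257.
Adding setup: 154.846 + 45.257 + 39 → 239.103 ≈ $239.10.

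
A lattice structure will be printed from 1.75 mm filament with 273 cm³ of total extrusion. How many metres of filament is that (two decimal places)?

113.50 m

Filament cross-section = π × (1.75/2)² = 2.4053 mm².
L = 273000 mm³ / 2.4053 mm² = 113499.36 mm, i.e. 113.50 m.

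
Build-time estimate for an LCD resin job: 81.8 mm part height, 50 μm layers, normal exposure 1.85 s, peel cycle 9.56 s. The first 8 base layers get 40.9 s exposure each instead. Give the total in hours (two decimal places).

Number of layers: 81.8 / 0.05 → 1636 (rounded up).
Burn-in layers = 8 × (40.9 + 9.56), so 403.68 s.
Normal layers = 1628 × (1.85 + 9.56) = 18575.48 s.
Total = 403.68 + 18575.48 = 18979.16 s = 5.27 hours.

5.27 hours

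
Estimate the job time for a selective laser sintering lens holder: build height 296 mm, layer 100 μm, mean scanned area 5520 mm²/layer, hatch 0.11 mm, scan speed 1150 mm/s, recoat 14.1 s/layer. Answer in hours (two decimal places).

47.47 hours

Layer count = ceil(296 / 0.1) = 2960.
Per-layer scan distance: 5520 / 0.11 → 50181.8 mm.
Per-layer scan time: 50181.8 / 1150 → 43.6363 s.
Per-layer time = 43.6363 + 14.1 = 57.7363 s.
2960 layers × 57.7363 s/layer = 170899.448 s, i.e. 47.47 hours.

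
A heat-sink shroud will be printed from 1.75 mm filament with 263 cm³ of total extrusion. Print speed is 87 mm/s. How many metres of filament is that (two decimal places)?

109.34 m

Filament cross-section = π × (1.75/2)² = 2.4053 mm².
L = 263000 mm³ / 2.4053 mm² = 109341.87 mm, i.e. 109.34 m.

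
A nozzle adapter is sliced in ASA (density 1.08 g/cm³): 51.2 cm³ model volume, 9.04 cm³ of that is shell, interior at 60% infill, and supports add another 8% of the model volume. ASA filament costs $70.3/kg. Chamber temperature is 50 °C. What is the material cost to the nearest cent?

Infill region = 51.2 − 9.04, so 42.16 cm³.
Infill deposited: 0.60 × 42.16 → 25.296 cm³.
Support = 0.08 × 51.2 = 4.096 cm³.
Deposited volume = 9.04 + 25.296 + 4.096, so 38.432 cm³.
Mass = 38.432 × 1.08, so 41.50656 g.
At $70.3/kg: 41.50656/1000 × 70.3 = $2.92.

$2.92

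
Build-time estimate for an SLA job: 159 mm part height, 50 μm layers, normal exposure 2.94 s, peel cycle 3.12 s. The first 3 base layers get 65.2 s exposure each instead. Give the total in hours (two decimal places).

Number of layers: 159 / 0.05 → 3180 (rounded up).
Bottom layers = 3 × (65.2 + 3.12), so 204.96 s.
Remaining layers = 3177 × (2.94 + 3.12) = 19252.62 s.
Sum: 204.96 + 19252.62 = 19457.58 s → 5.40 hours.

5.40 hours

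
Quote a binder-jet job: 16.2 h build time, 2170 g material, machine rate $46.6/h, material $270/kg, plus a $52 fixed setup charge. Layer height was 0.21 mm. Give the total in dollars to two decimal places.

Time charge: 46.6 × 16.2 → $754.92.
Feedstock cost: 270 × 2170/1000 → $585.90.
Adding setup: 754.92 + 585.90 + 52 → $1392.82.

$1392.82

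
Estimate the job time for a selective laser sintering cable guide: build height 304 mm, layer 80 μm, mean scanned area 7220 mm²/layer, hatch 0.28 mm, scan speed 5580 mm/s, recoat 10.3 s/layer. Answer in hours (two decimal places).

Number of layers: 304 / 0.08 → 3800 (rounded up).
Per-layer scan distance: 7220 / 0.28 → 25785.7 mm.
Laser time per layer = 25785.7 / 5580, so 4.6211 s.
Layer cycle = 4.6211 + 10.3 = 14.9211 s.
Build time = 3800 × 14.9211 = 56700.18 s = 15.75 hours.

15.75 hours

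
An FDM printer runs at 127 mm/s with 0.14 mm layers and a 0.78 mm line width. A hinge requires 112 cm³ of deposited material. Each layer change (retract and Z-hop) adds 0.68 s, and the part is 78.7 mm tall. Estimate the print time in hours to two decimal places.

2.35 hours

Line area = 0.14 × 0.78 = 0.1092 mm².
Total extruded path = 112000/0.1092 = 1025641 mm.
Extrusion time = 1025641 / 127, so 8075.9 s.
Layer count = ceil(78.7 / 0.14) = 563.
Z-hop total = 563 × 0.68 = 382.84 s.
Total = 8075.9 + 382.84 = 8458.74 s = 2.35 hours.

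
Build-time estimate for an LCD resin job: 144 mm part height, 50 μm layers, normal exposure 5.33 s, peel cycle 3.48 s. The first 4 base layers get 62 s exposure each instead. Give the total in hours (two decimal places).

7.11 hours

Layers = ⌈144/0.05⌉ = 2880.
Base layers = 4 × (62 + 3.48) = 261.92 s.
Normal layers = 2876 × (5.33 + 3.48) = 25337.56 s.
Total = 261.92 + 25337.56 = 25599.48 s = 7.11 hours.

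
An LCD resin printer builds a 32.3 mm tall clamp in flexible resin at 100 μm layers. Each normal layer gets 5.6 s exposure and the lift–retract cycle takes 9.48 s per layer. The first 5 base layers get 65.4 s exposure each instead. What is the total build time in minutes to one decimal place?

Layer count = ceil(32.3 / 0.1) = 323.
Base layers = 5 × (65.4 + 9.48), so 374.4 s.
Remaining layers: 318 × (5.6 + 9.48) → 4795.44 s.
Sum: 374.4 + 4795.44 = 5169.84 s → 86.2 minutes.

86.2 minutes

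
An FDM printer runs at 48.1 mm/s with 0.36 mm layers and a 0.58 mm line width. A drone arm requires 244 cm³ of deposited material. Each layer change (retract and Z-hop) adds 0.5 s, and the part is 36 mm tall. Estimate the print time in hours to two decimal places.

6.76 hours

Line area = 0.36 × 0.58, so 0.2088 mm².
Total extruded path = 244000/0.2088 = 1168582.4 mm.
Extrusion time = 1168582.4 / 48.1 = 24294.9 s.
Number of layers: 36 / 0.36 → 100 (rounded up).
Layer-change overhead = 100 × 0.5 = 50 s.
Total = 24294.9 + 50 = 24344.9 s = 6.76 hours.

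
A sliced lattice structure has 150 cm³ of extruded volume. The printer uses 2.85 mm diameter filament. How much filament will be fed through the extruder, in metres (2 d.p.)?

A = π r² = π × 1.425² = 6.3794 mm².
L = 150000 mm³ / 6.3794 mm² = 23513.18 mm, i.e. 23.51 m.

23.51 m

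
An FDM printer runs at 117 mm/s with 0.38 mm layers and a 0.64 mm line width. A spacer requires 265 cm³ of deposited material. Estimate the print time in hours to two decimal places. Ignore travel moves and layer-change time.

2.59 hours

Line area = 0.38 × 0.64 = 0.2432 mm².
Path length: 265000 mm³ / 0.2432 mm² → 1089638.2 mm.
Time extruding = 1089638.2 / 117 = 9313.1 s.
Converting: 9313.1 s = 2.59 hours.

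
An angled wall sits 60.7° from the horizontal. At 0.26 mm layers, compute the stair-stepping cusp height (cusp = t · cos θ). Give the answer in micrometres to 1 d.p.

127.2 μm

cos(60.7°) = 0.4894, so cusp = 0.26 × 0.4894 = 0.127244 mm → 127.2 μm.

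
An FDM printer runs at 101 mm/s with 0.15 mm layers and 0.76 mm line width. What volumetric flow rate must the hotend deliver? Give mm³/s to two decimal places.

11.51

Bead cross-section: 0.15 × 0.76 → 0.114 mm².
Q = v·A = 101 × 0.114 = 11.51 mm³/s.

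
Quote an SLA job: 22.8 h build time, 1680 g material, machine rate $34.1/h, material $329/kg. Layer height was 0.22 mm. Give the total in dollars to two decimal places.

$1330.20

Machine-time cost: 34.1 × 22.8 → $777.48.
Feedstock cost = 329 × 1680/1000, so $552.72.
Job cost: 777.48 + 552.72 = $1330.20.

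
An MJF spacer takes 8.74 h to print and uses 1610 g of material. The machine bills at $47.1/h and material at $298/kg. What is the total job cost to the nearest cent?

$891.43

Machine cost = 47.1 × 8.74 = $411.654.
Material charge = 298 × 1610/1000, so $479.78.
Job cost: 411.654 + 479.78 = 891.434 ≈ $891.43.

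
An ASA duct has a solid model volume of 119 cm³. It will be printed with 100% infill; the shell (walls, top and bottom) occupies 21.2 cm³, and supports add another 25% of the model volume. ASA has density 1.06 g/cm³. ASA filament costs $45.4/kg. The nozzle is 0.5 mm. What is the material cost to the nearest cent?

$7.16

Volume inside the shell: 119 − 21.2 → 97.8 cm³.
Deposited infill = 1.00 × 97.8, so 97.8 cm³.
Support = 0.25 × 119 = 29.75 cm³.
Total printed volume = 21.2 + 97.8 + 29.75 = 148.75 cm³.
Mass = 148.75 × 1.06 = 157.675 g.
Cost = 157.675 g / 1000 × $45.4/kg = $7.16.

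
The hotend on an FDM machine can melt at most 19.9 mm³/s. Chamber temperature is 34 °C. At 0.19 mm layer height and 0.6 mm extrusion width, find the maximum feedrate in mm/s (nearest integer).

Bead cross-section = 0.19 × 0.6, so 0.114 mm².
v_max = Q/A = 19.9/0.114 = 174.56 mm/s → 175 mm/s.

175 mm/s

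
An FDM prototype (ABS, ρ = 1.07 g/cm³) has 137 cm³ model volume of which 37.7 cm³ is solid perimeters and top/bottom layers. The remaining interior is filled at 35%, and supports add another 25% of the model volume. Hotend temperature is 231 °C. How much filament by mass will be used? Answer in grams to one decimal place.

114.2 g

Interior volume = 137 − 37.7 = 99.3 cm³.
Infill deposited = 0.35 × 99.3 = 34.755 cm³.
Support = 0.25 × 137, so 34.25 cm³.
Deposited volume = 37.7 + 34.755 + 34.25 = 106.705 cm³.
Mass = 106.705 × 1.07, so 114.17435 g.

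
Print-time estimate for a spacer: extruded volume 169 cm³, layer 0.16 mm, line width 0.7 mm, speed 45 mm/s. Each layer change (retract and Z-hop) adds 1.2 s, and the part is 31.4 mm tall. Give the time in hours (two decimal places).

9.38 hours

Line area: 0.16 × 0.7 → 0.112 mm².
Total extruded path = 169000/0.112 = 1508928.6 mm.
Time extruding = 1508928.6 / 45 = 33531.7 s.
Layer count = ceil(31.4 / 0.16) = 197.
Layer-change overhead = 197 × 1.2 = 236.4 s.
Total = 33531.7 + 236.4 = 33768.1 s = 9.38 hours.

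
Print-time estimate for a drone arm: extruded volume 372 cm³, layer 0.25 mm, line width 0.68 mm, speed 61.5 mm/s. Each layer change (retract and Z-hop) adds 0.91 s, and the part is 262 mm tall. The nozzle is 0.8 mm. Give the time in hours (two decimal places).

10.15 hours

Bead cross-section = 0.25 × 0.68, so 0.17 mm².
Path length: 372000 mm³ / 0.17 mm² → 2188235.3 mm.
Print-move time: 2188235.3 / 61.5 → 35581.1 s.
Layers = ⌈262/0.25⌉ = 1048.
Non-print overhead: 1048 × 0.91 → 953.68 s.
Total = 35581.1 + 953.68 = 36534.78 s = 10.15 hours.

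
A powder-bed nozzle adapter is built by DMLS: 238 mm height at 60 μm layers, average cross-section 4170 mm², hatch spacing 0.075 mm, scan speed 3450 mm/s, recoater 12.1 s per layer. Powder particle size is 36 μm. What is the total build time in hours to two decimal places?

31.09 hours

Number of layers: 238 / 0.06 → 3967 (rounded up).
Scan path per layer: 4170 / 0.075 → 55600 mm.
Per-layer scan time = 55600 / 3450 = 16.1159 s.
Per-layer time = 16.1159 + 12.1, so 28.2159 s.
Build time = 3967 × 28.2159 = 111932.4753 s = 31.09 hours.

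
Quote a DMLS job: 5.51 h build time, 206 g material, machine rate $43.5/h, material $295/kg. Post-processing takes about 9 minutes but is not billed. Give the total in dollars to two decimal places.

Machine cost: 43.5 × 5.51 → $239.685.
Feedstock cost: 295 × 206/1000 → $60.77.
Total = 239.685 + 60.77 = 300.455 ≈ $300.46.

$300.46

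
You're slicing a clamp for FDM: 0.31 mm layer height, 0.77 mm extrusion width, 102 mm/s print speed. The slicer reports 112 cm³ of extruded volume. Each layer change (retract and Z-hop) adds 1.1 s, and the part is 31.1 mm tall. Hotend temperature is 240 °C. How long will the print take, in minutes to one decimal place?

78.5 minutes

Bead cross-section = 0.31 × 0.77, so 0.2387 mm².
Total extruded path = 112000/0.2387 = 469208.2 mm.
Extrusion time: 469208.2 / 102 → 4600.1 s.
Layers = ⌈31.1/0.31⌉ = 101.
Non-print overhead = 101 × 1.1, so 111.1 s.
Total = 4600.1 + 111.1 = 4711.2 s = 78.5 minutes.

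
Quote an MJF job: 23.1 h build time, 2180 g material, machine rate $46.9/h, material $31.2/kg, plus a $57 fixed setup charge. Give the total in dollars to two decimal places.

$1208.41

Machine cost = 46.9 × 23.1, so $1083.39.
Material cost = 31.2 × 2180/1000, so $68.016.
Adding setup: 1083.39 + 68.016 + 57 → 1208.406 ≈ $1208.41.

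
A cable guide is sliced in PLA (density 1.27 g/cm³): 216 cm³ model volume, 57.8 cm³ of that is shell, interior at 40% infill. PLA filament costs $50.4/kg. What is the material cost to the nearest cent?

$7.75

Interior volume = 216 − 57.8 = 158.2 cm³.
Deposited infill = 0.40 × 158.2 = 63.28 cm³.
Total extruded = 57.8 + 63.28, so 121.08 cm³.
Mass = 121.08 × 1.27 = 153.7716 g.
At $50.4/kg: 153.7716/1000 × 50.4 = $7.75.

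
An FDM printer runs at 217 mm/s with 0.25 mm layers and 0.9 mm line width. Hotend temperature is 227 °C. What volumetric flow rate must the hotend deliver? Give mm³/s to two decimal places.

48.83

A: 0.25 × 0.9 → 0.225 mm².
Volumetric flow = 217 × 0.225 = 48.83 mm³/s.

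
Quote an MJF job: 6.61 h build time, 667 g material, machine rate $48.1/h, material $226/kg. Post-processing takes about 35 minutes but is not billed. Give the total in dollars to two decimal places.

Machine cost = 48.1 × 6.61 = $317.941.
Feedstock cost = 226 × 667/1000, so $150.742.
Job cost: 317.941 + 150.742 = 468.683 ≈ $468.68.

$468.68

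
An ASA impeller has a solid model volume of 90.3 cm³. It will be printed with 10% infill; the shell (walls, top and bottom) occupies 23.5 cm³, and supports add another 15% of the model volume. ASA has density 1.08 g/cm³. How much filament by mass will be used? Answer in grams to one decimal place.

47.2 g

Volume inside the shell = 90.3 − 23.5 = 66.8 cm³.
Deposited infill = 0.10 × 66.8, so 6.68 cm³.
Support = 0.15 × 90.3 = 13.545 cm³.
Total printed volume: 23.5 + 6.68 + 13.545 → 43.725 cm³.
Mass = 43.725 × 1.08 = 47.223 g.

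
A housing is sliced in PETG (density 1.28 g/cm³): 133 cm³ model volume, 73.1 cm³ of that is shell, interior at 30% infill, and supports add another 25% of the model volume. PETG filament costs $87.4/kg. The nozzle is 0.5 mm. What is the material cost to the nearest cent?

$13.91

Volume inside the shell = 133 − 73.1 = 59.9 cm³.
Infill volume = 0.30 × 59.9 = 17.97 cm³.
Support: 0.25 × 133 → 33.25 cm³.
Total extruded: 73.1 + 17.97 + 33.25 → 124.32 cm³.
Mass: 124.32 × 1.28 → 159.1296 g.
At $87.4/kg: 159.1296/1000 × 87.4 = $13.91.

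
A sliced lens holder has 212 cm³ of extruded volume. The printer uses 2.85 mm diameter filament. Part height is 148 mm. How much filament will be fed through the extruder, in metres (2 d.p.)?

Cross-section of 2.85 mm filament: π·(2.85/2)² = 6.3794 mm².
Length = 212 cm³ / 6.3794 mm² = 212000 / 6.3794 = 33231.97 mm = 33.23 m.

33.23 m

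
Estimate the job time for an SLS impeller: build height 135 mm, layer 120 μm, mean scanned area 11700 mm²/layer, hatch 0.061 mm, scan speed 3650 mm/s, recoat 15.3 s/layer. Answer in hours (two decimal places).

21.20 hours

Layers = ⌈135/0.12⌉ = 1125.
Per-layer scan distance: 11700 / 0.061 → 191803.3 mm.
Laser time per layer = 191803.3 / 3650 = 52.5488 s.
Time per layer = 52.5488 + 15.3, so 67.8488 s.
Build time = 1125 × 67.8488 = 76329.9 s = 21.20 hours.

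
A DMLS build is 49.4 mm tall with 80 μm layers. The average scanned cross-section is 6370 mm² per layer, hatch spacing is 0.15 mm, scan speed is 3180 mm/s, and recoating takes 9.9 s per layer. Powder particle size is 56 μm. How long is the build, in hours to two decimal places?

Layers = ⌈49.4/0.08⌉ = 618.
Scan path per layer: 6370 / 0.15 → 42466.7 mm.
Per-layer scan time = 42466.7 / 3180 = 13.3543 s.
Time per layer: 13.3543 + 9.9 → 23.2543 s.
618 layers × 23.2543 s/layer = 14371.1574 s, i.e. 3.99 hours.

3.99 hours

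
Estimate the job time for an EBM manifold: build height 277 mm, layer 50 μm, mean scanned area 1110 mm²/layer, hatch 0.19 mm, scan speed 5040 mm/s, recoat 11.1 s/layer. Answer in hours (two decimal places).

Layer count = ceil(277 / 0.05) = 5540.
Per-layer scan distance = 1110 / 0.19 = 5842.1 mm.
Scan time per layer = 5842.1 / 5040 = 1.1591 s.
Layer cycle = 1.1591 + 11.1, so 12.2591 s.
Total: 5540 × 12.2591 s = 67915.414 s → 18.87 hours.

18.87 hours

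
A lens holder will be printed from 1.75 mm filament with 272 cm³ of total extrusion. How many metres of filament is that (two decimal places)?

113.08 m

Cross-section of 1.75 mm filament: π·(1.75/2)² = 2.4053 mm².
L = 272000 mm³ / 2.4053 mm² = 113083.61 mm, i.e. 113.08 m.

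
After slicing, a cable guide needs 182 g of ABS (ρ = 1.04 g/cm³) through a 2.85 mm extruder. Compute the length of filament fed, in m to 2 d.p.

27.43 m

Volume = 182 g / 1.04 g·cm⁻³ = 175 cm³ = 175000 mm³.
Cross-section of 2.85 mm filament: π·(2.85/2)² = 6.3794 mm².
L = V/A = 175000/6.3794 = 27432.05 mm → 27.43 m.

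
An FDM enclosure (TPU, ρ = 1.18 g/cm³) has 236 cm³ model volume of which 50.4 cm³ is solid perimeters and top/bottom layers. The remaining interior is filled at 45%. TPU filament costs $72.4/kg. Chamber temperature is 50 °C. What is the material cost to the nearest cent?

Volume inside the shell = 236 − 50.4, so 185.6 cm³.
Infill deposited = 0.45 × 185.6 = 83.52 cm³.
Total printed volume: 50.4 + 83.52 → 133.92 cm³.
Mass = 133.92 × 1.18, so 158.0256 g.
At $72.4/kg: 158.0256/1000 × 72.4 = $11.44.

$11.44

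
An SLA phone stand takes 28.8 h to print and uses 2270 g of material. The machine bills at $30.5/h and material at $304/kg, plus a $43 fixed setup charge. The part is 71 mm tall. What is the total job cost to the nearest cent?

Machine-time cost: 30.5 × 28.8 → $878.40.
Material charge = 304 × 2270/1000, so $690.08.
Total = 878.40 + 690.08 + 43 = $1611.48.

$1611.48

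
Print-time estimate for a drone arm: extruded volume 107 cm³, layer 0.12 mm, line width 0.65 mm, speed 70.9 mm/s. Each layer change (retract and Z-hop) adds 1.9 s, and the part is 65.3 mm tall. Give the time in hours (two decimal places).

Bead cross-section = 0.12 × 0.65, so 0.078 mm².
Path length: 107000 mm³ / 0.078 mm² → 1371794.9 mm.
Extrusion time = 1371794.9 / 70.9 = 19348.3 s.
Number of layers: 65.3 / 0.12 → 545 (rounded up).
Z-hop total: 545 × 1.9 → 1035.5 s.
Total = 19348.3 + 1035.5 = 20383.8 s = 5.66 hours.

5.66 hours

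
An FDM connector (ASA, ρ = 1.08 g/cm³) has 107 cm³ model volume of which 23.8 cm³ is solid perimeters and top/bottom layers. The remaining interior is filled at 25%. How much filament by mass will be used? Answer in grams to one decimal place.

Infill region = 107 − 23.8 = 83.2 cm³.
Infill deposited = 0.25 × 83.2 = 20.8 cm³.
Total printed volume: 23.8 + 20.8 → 44.6 cm³.
Mass = 44.6 × 1.08 = 48.168 g.

48.2 g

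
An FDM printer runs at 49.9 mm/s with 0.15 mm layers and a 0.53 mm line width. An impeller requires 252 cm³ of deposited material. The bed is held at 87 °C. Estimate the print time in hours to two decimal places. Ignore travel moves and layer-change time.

17.65 hours

Line area = 0.15 × 0.53 = 0.0795 mm².
Toolpath length = 252 cm³ / 0.0795 mm² = 252000 / 0.0795 = 3169811.3 mm.
Extrusion time: 3169811.3 / 49.9 → 63523.3 s.
Converting: 63523.3 s = 17.65 hours.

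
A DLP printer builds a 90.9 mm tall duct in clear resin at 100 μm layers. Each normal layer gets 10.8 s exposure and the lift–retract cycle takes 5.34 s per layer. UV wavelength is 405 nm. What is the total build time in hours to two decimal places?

Number of layers: 90.9 / 0.1 → 909 (rounded up).
Each layer takes: 10.8 + 5.34 → 16.14 s.
Total = 909 × 16.14 = 14671.26 s = 4.08 hours.

4.08 hours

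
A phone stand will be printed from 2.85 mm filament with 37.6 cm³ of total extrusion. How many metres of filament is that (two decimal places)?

5.89 m

Filament cross-section = π × (2.85/2)² = 6.3794 mm².
L = 37600 mm³ / 6.3794 mm² = 5893.97 mm, i.e. 5.89 m.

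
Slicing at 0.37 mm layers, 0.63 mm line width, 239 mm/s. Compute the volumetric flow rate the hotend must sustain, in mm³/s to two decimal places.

A: 0.37 × 0.63 → 0.2331 mm².
Q = v·A = 239 × 0.2331 = 55.71 mm³/s.

55.71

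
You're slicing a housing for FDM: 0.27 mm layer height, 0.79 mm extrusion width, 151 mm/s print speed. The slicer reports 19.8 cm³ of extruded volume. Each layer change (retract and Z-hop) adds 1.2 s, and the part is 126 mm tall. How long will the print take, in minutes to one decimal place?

19.6 minutes

Line area = 0.27 × 0.79, so 0.2133 mm².
Path length: 19800 mm³ / 0.2133 mm² → 92827 mm.
Time extruding = 92827 / 151, so 614.7 s.
Number of layers: 126 / 0.27 → 467 (rounded up).
Layer-change overhead = 467 × 1.2, so 560.4 s.
Altogether 614.7 + 560.4 = 1175.1 s, i.e. 19.6 minutes.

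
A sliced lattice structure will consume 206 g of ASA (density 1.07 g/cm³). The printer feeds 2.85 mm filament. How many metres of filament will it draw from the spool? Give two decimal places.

30.18 m

Extruded volume: 206/1.07 = 192.5234 cm³ (192523.4 mm³).
Cross-section of 2.85 mm filament: π·(2.85/2)² = 6.3794 mm².
Length = 192523.4 / 6.3794 = 30178.92 mm = 30.18 m.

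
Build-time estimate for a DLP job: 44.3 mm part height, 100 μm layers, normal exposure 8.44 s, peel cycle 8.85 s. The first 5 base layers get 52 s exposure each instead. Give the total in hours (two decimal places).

2.19 hours

Layers = ⌈44.3/0.1⌉ = 443.
Burn-in layers = 5 × (52 + 8.85), so 304.25 s.
Regular layers: 438 × (8.44 + 8.85) → 7573.02 s.
Total = 304.25 + 7573.02 = 7877.27 s = 2.19 hours.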